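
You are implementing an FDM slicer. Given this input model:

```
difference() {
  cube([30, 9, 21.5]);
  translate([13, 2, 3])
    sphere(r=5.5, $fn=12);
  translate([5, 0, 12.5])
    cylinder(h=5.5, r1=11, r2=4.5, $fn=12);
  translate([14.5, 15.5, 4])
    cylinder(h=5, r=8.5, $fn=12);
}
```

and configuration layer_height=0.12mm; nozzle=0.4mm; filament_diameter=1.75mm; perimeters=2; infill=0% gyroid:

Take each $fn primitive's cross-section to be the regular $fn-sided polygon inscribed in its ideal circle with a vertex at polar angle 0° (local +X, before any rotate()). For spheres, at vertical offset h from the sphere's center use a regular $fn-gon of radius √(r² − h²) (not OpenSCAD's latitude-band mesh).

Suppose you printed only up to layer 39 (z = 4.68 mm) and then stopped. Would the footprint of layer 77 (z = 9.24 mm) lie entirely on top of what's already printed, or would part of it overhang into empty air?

Compare the two slices. At z = 4.68: the cube is present — its section is the full 30×9 rectangle (area 270.00 mm²); the sphere at (13, 2): section is a regular 12-gon, circumradius = √(r²−h²) = √(5.5²−1.68²) = 5.237 (area = (12/2)·5.237²·sin(360°/12) = 82.28 mm²); the cone at (5, 0) does not reach this height (z outside [12.5, 18]); the r=8.5 cylinder at (14.5, 15.5) gives a regular 12-gon of circumradius 8.5 (constant along its height) (area = (12/2)·8.500²·sin(360°/12) = 216.75 mm²); After the difference (first − rest): starting from the 30×9 cube (270.00 mm²), the r=5.5 sphere at (13, 2) partially overlaps it — only the 61.02 mm² overlap (of its 82.28 mm²) is removed, clipping the outline; the r=8.5 cylinder at (14.5, 15.5) partially overlaps it — only the 12.90 mm² overlap (of its 216.75 mm²) is removed, clipping the outline — area = 196.08 mm². At z = 9.24: the cube (footprint 30×9) is included at this height (area 270.00 mm²); the sphere at (13, 2) does not reach this height (|z−center|=6.240 > r=5.5); the cone at (5, 0) is absent (z outside [12.5, 18]); the cylinder at (14.5, 15.5) does not reach this height (z outside [4, 9]); Taking the first minus the rest: none of the subtracted shapes is present at this height, so the 30×9 cube is unchanged — area = 270.00 mm². Checking containment: at z = 9.24 the cross-section extends beyond the z = 4.68 cross-section by about 73.92 mm².

part overhangs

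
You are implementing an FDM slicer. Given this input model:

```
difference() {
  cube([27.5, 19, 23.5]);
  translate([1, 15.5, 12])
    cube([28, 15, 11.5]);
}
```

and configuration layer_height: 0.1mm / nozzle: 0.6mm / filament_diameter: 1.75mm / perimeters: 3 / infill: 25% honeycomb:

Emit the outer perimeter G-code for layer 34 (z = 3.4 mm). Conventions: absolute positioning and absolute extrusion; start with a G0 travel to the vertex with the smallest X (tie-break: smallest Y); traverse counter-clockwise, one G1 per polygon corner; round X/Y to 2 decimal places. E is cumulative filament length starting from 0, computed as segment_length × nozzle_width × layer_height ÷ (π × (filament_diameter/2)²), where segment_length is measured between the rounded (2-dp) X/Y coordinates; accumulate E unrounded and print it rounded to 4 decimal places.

At z = 3.4 mm: the cube is present — its section is the full 27.5×19 rectangle; the cube at (1, 15.5) is absent (z outside [12, 23.5]); After the difference (first − rest): none of the subtracted shapes is present at this height, so the 27.5×19 cube is unchanged — 1 connected region. The outline is a single polygon with 4 vertices. Extrusion per mm of travel: 0.6 × 0.1 / (π × 0.875²) = 0.024945. Accumulating E over each segment gives final E = 2.3199.

G0 X0.00 Y0.00 Z3.40
G1 X27.50 Y0.00 E0.6860
G1 X27.50 Y19.00 E1.1599
G1 X0.00 Y19.00 E1.8459
G1 X0.00 Y0.00 E2.3199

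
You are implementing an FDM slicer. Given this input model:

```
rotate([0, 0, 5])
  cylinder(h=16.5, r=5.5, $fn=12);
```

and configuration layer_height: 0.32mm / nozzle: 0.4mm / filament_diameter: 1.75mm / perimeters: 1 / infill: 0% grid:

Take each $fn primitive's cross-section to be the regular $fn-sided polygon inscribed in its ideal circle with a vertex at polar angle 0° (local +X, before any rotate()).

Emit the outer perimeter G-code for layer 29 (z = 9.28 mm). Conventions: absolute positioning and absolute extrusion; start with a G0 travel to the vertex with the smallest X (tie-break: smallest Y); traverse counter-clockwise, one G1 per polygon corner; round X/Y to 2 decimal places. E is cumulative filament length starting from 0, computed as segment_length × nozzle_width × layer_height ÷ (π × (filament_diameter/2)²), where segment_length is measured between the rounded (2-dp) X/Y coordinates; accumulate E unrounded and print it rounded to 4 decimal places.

At z = 9.28 mm: the cylinder: section is a regular 12-gon, circumradius r=5.5; (rotated 5° about Z; rotation is an isometry so areas/perimeters/island counts are preserved). The outline is a single polygon with 12 vertices. Extrusion per mm of travel: 0.4 × 0.32 / (π × 0.875²) = 0.053216. Accumulating E over each segment gives final E = 1.8176.

G0 X-5.48 Y-0.48 Z9.28
G1 X-4.51 Y-3.15 E0.1512
G1 X-2.32 Y-4.98 E0.3030
G1 X0.48 Y-5.48 E0.4544
G1 X3.15 Y-4.51 E0.6056
G1 X4.98 Y-2.32 E0.7575
G1 X5.48 Y0.48 E0.9088
G1 X4.51 Y3.15 E1.0600
G1 X2.32 Y4.98 E1.2119
G1 X-0.48 Y5.48 E1.3632
G1 X-3.15 Y4.51 E1.5144
G1 X-4.98 Y2.32 E1.6663
G1 X-5.48 Y-0.48 E1.8176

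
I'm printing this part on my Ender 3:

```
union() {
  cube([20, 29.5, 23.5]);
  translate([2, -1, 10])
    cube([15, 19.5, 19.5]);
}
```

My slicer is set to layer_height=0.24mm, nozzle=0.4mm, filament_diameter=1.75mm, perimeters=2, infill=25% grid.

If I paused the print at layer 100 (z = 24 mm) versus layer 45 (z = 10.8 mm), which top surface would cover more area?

Layer 100 (z = 24): the cube is not intersected at this z (z outside [0, 23.5]); the cube at (2, -1) (footprint 15×19.5) is included at this height (area 292.50 mm²); Merging all regions: only the 15×19.5 cube at (2, -1) is present, so the union is just that shape — area = 292.50 mm². So its area = 292.50 mm². Layer 45 (z = 10.8): the cube is present — its section is the full 20×29.5 rectangle (area 590.00 mm²); the 15×19.5 cube at (2, -1) contributes its full rectangle (area 292.50 mm²); Merging all regions: the regions partially overlap — summed areas 882.50 mm² minus the doubly-counted overlap 277.50 mm² gives 605.00 mm² — area = 605.00 mm². So its area = 605.00 mm². Layer 45 is larger (605.00 vs 292.50 mm²).

layer 45 (z = 10.8 mm)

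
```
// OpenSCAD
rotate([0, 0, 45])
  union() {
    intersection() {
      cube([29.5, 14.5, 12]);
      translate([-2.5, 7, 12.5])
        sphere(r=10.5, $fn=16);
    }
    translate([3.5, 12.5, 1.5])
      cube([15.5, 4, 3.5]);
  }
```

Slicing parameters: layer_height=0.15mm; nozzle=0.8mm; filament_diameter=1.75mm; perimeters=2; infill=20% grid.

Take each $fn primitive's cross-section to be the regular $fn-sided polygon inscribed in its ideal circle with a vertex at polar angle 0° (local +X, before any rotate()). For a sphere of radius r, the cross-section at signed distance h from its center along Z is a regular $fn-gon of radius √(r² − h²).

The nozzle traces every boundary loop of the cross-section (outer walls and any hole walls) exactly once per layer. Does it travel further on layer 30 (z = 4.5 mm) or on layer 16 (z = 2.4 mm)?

layer 30 (z = 4.5 mm)

Layer 30 (z = 4.5): the 29.5×14.5 cube contributes its full rectangle (perimeter 88.00 mm); the sphere at (-2.5, 7): section is a regular 16-gon, circumradius = √(r²−h²) = √(10.5²−8²) = 6.801 (perimeter = 2·16·6.801·sin(180°/16) = 42.46 mm); Taking the intersection: the r=10.5 sphere at (-2.5, 7) partially overlaps the 29.5×14.5 cube; clipping to the common part keeps 38.04 mm² — boundary = 28.74 mm; the 15.5×4 cube at (3.5, 12.5) contributes its full rectangle (perimeter 39.00 mm); Taking the union: the 2 present regions are separate (no shared area or edge), so areas and boundary lengths simply add and each stays a separate island — boundary = 67.74 mm; (whole slice rotated 45° about Z — lengths, areas and connectivity unchanged). So its perimeter = 67.74 mm. Layer 16 (z = 2.4): the cube (footprint 29.5×14.5) is included at this height (perimeter 88.00 mm); the sphere at (-2.5, 7): section is a regular 16-gon, circumradius = √(r²−h²) = √(10.5²−10.1²) = 2.871 (perimeter = 2·16·2.871·sin(180°/16) = 17.92 mm); After intersecting: the r=10.5 sphere at (-2.5, 7) partially overlaps the 29.5×14.5 cube; clipping to the common part keeps 0.61 mm² — boundary = 5.44 mm; the 15.5×4 cube at (3.5, 12.5) contributes its full rectangle (perimeter 39.00 mm); Merging all regions: the 2 present regions are separate (no shared area or edge), so areas and boundary lengths simply add and each stays a separate island — boundary = 44.44 mm; (whole slice rotated 45° about Z — lengths, areas and connectivity unchanged). So its perimeter = 44.44 mm. Layer 30 is larger (67.74 vs 44.44 mm).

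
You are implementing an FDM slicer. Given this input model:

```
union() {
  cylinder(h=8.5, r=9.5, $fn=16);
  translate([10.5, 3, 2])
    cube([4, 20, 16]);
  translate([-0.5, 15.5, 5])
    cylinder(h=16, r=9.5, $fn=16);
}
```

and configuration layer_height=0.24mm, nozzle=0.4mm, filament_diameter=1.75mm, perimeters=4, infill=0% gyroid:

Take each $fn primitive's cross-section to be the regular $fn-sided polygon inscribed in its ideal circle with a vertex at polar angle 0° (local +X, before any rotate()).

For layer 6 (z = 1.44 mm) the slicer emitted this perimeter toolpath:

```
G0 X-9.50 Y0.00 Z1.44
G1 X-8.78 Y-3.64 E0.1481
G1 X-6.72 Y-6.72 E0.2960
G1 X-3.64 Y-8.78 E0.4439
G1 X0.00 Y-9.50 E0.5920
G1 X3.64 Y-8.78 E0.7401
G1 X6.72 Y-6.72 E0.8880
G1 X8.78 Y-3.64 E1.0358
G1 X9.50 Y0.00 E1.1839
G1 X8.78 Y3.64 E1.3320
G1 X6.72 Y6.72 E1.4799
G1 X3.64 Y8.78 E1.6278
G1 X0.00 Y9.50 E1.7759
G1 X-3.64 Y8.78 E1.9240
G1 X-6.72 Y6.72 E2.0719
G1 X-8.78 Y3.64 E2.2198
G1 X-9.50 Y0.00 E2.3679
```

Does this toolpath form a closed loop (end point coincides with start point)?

yes

Start point (G0): (-9.50, 0.00). End point (last G1): the path returns to the start — closed.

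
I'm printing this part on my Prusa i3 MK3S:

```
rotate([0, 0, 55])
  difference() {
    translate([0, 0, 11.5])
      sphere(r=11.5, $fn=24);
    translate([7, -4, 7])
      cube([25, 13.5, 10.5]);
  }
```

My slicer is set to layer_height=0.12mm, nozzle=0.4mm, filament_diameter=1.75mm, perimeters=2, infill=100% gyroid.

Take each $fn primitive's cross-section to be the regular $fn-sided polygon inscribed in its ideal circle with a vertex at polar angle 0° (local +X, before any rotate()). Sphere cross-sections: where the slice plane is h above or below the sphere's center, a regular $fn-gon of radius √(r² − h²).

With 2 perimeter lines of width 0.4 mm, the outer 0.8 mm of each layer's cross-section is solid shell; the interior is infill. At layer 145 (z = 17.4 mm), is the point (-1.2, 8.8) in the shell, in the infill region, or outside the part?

shell

At z = 17.4 mm: the sphere: section is a regular 24-gon, circumradius = √(r²−h²) = √(11.5²−5.9²) = 9.871; the cube at (7, -4) (footprint 25×13.5) is included at this height; Taking the first minus the rest: starting from the r=11.5 sphere, the 25×13.5 cube at (7, -4) partially overlaps it — only the 23.47 mm² overlap (of its 337.50 mm²) is removed, clipping the outline — 1 connected region; (whole slice rotated 55° about Z — lengths, areas and connectivity unchanged). Overall, the cross-section is a single solid region. Undo the 55° rotation: the query point maps to (6.520, 6.030) in the un-rotated model frame. The nearest boundary edge runs (7.00, 6.95)→(7.00, -4.00); distance from the point to it = 0.48 mm. The point is inside the cross-section, 0.48 mm from the nearest boundary — within the 0.8 mm shell band (2 × 0.4).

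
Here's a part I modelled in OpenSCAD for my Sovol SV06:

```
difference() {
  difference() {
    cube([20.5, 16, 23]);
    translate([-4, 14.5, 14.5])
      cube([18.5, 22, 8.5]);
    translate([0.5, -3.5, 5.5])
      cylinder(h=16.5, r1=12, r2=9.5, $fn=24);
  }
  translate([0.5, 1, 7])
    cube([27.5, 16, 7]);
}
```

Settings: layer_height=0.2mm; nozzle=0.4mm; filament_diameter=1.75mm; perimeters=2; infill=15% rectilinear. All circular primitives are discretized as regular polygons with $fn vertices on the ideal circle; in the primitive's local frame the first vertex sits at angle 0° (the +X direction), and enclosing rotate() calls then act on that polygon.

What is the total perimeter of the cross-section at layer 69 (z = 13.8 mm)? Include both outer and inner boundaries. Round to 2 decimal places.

At z = 13.8 mm: the 20.5×16 cube contributes its full rectangle (perimeter 73.00 mm); the cube at (-4, 14.5) does not reach this height (z outside [14.5, 23]); the cone at (0.5, -3.5) (r1=12→r2=9.5) has section circumradius 10.742 here — a regular 24-gon (perimeter = 2·24·10.742·sin(180°/24) = 67.30 mm); Taking the first minus the rest: starting from the 20.5×16 cube, the cone at (0.5, -3.5) partially overlaps it — only the 56.49 mm² overlap (of its 358.41 mm²) is removed, clipping the outline — boundary = 68.99 mm; the cube at (0.5, 1) is present — its section is the full 27.5×16 rectangle (perimeter 87.00 mm); After the difference (first − rest): starting from the result so far, the 27.5×16 cube at (0.5, 1) partially overlaps it — only the 256.99 mm² overlap (of its 440.00 mm²) is removed, clipping the outline — boundary = 40.93 mm. Overall, the cross-section has 2 separate islands. Total boundary length (outer) = 40.93 mm.

40.93 mm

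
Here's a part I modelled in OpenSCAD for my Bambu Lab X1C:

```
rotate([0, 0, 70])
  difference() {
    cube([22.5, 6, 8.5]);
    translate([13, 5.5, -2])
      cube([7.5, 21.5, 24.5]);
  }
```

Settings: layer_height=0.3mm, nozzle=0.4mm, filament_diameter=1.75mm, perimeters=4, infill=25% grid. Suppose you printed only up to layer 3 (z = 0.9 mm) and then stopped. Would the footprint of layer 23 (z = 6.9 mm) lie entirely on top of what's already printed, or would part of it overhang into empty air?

entirely on top

Compare the two slices. At z = 0.9: the cube is present — its section is the full 22.5×6 rectangle (area 135.00 mm²); the 7.5×21.5 cube at (13, 5.5) contributes its full rectangle (area 161.25 mm²); Taking the first minus the rest: starting from the 22.5×6 cube (135.00 mm²), the 7.5×21.5 cube at (13, 5.5) partially overlaps it — only the 3.75 mm² overlap (of its 161.25 mm²) is removed, clipping the outline — area = 131.25 mm²; (whole slice rotated 70° about Z — lengths, areas and connectivity unchanged). At z = 6.9: the cube (footprint 22.5×6) is included at this height (area 135.00 mm²); the 7.5×21.5 cube at (13, 5.5) contributes its full rectangle (area 161.25 mm²); Taking the first minus the rest: starting from the 22.5×6 cube (135.00 mm²), the 7.5×21.5 cube at (13, 5.5) partially overlaps it — only the 3.75 mm² overlap (of its 161.25 mm²) is removed, clipping the outline — area = 131.25 mm²; (whole slice rotated 70° about Z — lengths, areas and connectivity unchanged). Checking containment: the cross-section at z = 6.9 is a subset of the cross-section at z = 0.9.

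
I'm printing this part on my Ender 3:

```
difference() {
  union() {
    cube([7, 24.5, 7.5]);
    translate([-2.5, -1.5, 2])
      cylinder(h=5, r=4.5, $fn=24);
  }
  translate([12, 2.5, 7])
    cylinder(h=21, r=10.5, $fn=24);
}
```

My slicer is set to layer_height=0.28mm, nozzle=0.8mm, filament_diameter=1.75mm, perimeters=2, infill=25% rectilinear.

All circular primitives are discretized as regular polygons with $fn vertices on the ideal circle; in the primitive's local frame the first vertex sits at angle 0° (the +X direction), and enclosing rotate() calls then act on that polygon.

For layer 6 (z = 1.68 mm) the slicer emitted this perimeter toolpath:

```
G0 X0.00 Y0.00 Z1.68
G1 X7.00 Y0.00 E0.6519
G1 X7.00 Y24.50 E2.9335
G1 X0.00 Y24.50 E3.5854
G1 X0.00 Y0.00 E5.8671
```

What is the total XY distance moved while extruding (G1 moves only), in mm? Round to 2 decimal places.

63.00 mm

Sum the Euclidean lengths of each G1 segment: total = 63.00 mm.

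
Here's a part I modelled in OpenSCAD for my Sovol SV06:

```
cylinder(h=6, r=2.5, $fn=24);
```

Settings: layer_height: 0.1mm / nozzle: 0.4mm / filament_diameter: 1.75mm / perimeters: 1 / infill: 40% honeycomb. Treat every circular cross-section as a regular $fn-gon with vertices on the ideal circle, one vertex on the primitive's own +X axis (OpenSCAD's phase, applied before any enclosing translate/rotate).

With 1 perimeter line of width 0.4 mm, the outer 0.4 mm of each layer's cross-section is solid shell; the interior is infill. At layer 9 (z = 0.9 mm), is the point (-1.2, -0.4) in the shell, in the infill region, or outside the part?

infill

At z = 0.9 mm: the r=2.5 cylinder contributes a regular 24-gon of circumradius 2.5. Overall, the cross-section is a single solid region. The nearest boundary edge runs (-2.41, -0.65)→(-2.17, -1.25); distance from the point to it = 1.22 mm. The point is inside the cross-section and 1.22 mm from the nearest boundary — more than the 0.4 mm shell width (1 × 0.4), so it's in the infill interior.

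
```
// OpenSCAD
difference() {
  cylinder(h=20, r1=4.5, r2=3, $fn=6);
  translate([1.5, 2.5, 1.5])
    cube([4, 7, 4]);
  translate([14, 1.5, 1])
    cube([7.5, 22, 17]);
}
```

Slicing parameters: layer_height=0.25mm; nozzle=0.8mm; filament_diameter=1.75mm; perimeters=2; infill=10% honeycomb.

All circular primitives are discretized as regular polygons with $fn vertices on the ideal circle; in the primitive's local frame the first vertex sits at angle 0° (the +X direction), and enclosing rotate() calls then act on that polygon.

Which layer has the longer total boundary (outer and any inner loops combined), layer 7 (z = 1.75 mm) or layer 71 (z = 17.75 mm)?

layer 7 (z = 1.75 mm)

Layer 7 (z = 1.75): the cone (r1=4.5→r2=3) has section circumradius 4.369 here — a regular 6-gon (perimeter = 2·6·4.369·sin(180°/6) = 26.21 mm); the 4×7 cube at (1.5, 2.5) contributes its full rectangle (perimeter 22.00 mm); the 7.5×22 cube at (14, 1.5) contributes its full rectangle (perimeter 59.00 mm); After the difference (first − rest): starting from the cone, the 4×7 cube at (1.5, 2.5) partially overlaps it — only the 1.35 mm² overlap (of its 28.00 mm²) is removed, clipping the outline; the 7.5×22 cube at (14, 1.5) misses the remaining region (no effect) — boundary = 26.75 mm. So its perimeter = 26.75 mm. Layer 71 (z = 17.75): the cone contributes a regular 6-gon of circumradius 3.169 (interpolated between r1=4.5 and r2=3 at t=0.887) (perimeter = 2·6·3.169·sin(180°/6) = 19.01 mm); the cube at (1.5, 2.5) does not reach this height (z outside [1.5, 5.5]); the cube at (14, 1.5) is present — its section is the full 7.5×22 rectangle (perimeter 59.00 mm); Subtracting the remaining from the first: starting from the cone, the 7.5×22 cube at (14, 1.5) misses the remaining region (no effect) — boundary = 19.01 mm. So its perimeter = 19.01 mm. Layer 7 is larger (26.75 vs 19.01 mm).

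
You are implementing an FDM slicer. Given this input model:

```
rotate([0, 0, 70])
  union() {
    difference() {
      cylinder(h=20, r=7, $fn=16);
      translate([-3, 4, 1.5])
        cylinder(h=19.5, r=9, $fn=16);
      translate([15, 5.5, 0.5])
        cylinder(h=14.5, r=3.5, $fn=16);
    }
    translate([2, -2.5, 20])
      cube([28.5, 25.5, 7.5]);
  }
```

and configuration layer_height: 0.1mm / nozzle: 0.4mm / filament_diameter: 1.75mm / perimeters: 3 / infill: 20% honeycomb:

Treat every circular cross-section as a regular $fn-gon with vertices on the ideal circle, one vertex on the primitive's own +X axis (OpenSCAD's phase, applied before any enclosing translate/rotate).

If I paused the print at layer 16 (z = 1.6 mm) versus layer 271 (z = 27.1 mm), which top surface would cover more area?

Layer 16 (z = 1.6): the r=7 cylinder contributes a regular 16-gon of circumradius 7 (area = (16/2)·7.000²·sin(360°/16) = 150.01 mm²); the r=9 cylinder at (-3, 4) contributes a regular 16-gon of circumradius 9 (area = (16/2)·9.000²·sin(360°/16) = 247.98 mm²); the r=3.5 cylinder at (15, 5.5) contributes a regular 16-gon of circumradius 3.5 (area = (16/2)·3.500²·sin(360°/16) = 37.50 mm²); Subtracting the remaining from the first: starting from the r=7 cylinder (150.01 mm²), the r=9 cylinder at (-3, 4) partially overlaps it — only the 114.73 mm² overlap (of its 247.98 mm²) is removed, clipping the outline; the r=3.5 cylinder at (15, 5.5) misses the remaining region (no effect) — area = 35.28 mm²; the cube at (2, -2.5) is absent (z outside [20, 27.5]); Merging all regions: only that combined region is present, so the union is just that shape — area = 35.28 mm²; (rotated 70° about Z; rotation is an isometry so areas/perimeters/island counts are preserved). So its area = 35.28 mm². Layer 271 (z = 27.1): the cylinder does not reach this height (z outside [0, 20]); the cylinder at (-3, 4) is not intersected at this z (z outside [1.5, 21]); the cylinder at (15, 5.5) is absent (z outside [0.5, 15]); Subtracting the remaining from the first: the first operand is absent here, so nothing remains; the cube at (2, -2.5) is present — its section is the full 28.5×25.5 rectangle (area 726.75 mm²); Combining (union): only the 28.5×25.5 cube at (2, -2.5) is present, so the union is just that shape — area = 726.75 mm²; (rotated 70° about Z; rotation is an isometry so areas/perimeters/island counts are preserved). So its area = 726.75 mm². Layer 271 is larger (726.75 vs 35.28 mm²).

layer 271 (z = 27.1 mm)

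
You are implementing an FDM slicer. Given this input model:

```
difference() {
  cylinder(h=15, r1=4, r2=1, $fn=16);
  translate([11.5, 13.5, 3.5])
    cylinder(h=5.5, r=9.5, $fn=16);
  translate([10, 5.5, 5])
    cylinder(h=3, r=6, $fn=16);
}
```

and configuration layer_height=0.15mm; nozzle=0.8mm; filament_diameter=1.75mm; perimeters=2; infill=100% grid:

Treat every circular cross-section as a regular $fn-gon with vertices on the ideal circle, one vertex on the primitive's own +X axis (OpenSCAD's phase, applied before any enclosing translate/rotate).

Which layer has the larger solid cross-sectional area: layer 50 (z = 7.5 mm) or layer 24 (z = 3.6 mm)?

layer 24 (z = 3.6 mm)

Layer 50 (z = 7.5): the cone (r1=4→r2=1) has section circumradius 2.500 here — a regular 16-gon (area = (16/2)·2.500²·sin(360°/16) = 19.13 mm²); the r=9.5 cylinder at (11.5, 13.5) gives a regular 16-gon of circumradius 9.5 (constant along its height) (area = (16/2)·9.500²·sin(360°/16) = 276.30 mm²); the cylinder at (10, 5.5): section is a regular 16-gon, circumradius r=6 (area = (16/2)·6.000²·sin(360°/16) = 110.21 mm²); After the difference (first − rest): starting from the cone (19.13 mm²), the r=9.5 cylinder at (11.5, 13.5) misses the remaining region (no effect); the r=6 cylinder at (10, 5.5) misses the remaining region (no effect) — area = 19.13 mm². So its area = 19.13 mm². Layer 24 (z = 3.6): the cone contributes a regular 16-gon of circumradius 3.280 (interpolated between r1=4 and r2=1 at t=0.240) (area = (16/2)·3.280²·sin(360°/16) = 32.94 mm²); the r=9.5 cylinder at (11.5, 13.5) gives a regular 16-gon of circumradius 9.5 (constant along its height) (area = (16/2)·9.500²·sin(360°/16) = 276.30 mm²); the cylinder at (10, 5.5) is not intersected at this z (z outside [5, 8]); Taking the first minus the rest: starting from the cone (32.94 mm²), the r=9.5 cylinder at (11.5, 13.5) misses the remaining region (no effect) — area = 32.94 mm². So its area = 32.94 mm². Layer 24 is larger (32.94 vs 19.13 mm²).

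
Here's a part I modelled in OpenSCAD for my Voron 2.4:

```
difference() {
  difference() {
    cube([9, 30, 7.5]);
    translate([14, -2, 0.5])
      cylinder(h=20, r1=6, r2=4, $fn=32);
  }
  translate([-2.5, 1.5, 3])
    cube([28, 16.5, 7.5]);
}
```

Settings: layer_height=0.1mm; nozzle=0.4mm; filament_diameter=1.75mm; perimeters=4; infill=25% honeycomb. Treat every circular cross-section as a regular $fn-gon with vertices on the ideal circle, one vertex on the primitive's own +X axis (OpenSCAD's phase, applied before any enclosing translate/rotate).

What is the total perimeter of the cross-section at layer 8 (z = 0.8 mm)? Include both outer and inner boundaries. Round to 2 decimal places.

77.54 mm

At z = 0.8 mm: the cube is present — its section is the full 9×30 rectangle (perimeter 78.00 mm); the cone at (14, -2): at t=0.015 of its height the radius interpolates to r₁+(r₂−r₁)t = 5.970, giving a regular 32-gon of that circumradius (perimeter = 2·32·5.970·sin(180°/32) = 37.45 mm); Subtracting the remaining from the first: starting from the 9×30 cube, the cone at (14, -2) partially overlaps it — only the 0.41 mm² overlap (of its 111.25 mm²) is removed, clipping the outline — boundary = 77.54 mm; the cube at (-2.5, 1.5) is absent (z outside [3, 10.5]); Subtracting the remaining from the first: none of the subtracted shapes is present at this height, so the result so far is unchanged — boundary = 77.54 mm. Overall, the cross-section is a single solid region. Total boundary length (outer) = 77.54 mm.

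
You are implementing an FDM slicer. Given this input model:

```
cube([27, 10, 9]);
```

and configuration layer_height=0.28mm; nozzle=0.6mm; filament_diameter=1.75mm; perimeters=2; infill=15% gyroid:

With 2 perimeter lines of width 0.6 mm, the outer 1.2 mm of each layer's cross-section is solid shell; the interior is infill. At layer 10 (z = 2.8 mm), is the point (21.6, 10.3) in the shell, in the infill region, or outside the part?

outside

At z = 2.8 mm: the cube (footprint 27×10) is included at this height. Overall, the cross-section is a single solid region. The nearest boundary edge runs (27.00, 10.00)→(0.00, 10.00); distance from the point to it = 0.30 mm. The point is not inside any of the regions above, so it lies outside the cross-section (0.30 mm from the nearest boundary).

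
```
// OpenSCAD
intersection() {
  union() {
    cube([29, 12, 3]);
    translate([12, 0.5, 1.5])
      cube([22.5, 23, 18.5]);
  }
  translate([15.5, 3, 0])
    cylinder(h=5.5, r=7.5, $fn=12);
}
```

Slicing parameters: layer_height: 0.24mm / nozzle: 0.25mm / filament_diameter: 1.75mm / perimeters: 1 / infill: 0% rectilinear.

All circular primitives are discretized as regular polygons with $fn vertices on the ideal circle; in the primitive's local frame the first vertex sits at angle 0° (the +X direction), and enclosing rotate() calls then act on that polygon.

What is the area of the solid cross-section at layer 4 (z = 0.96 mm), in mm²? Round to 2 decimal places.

At z = 0.96 mm: the cube is present — its section is the full 29×12 rectangle (area 348.00 mm²); the cube at (12, 0.5) is not intersected at this z (z outside [1.5, 20]); Merging all regions: only the 29×12 cube is present, so the union is just that shape — area = 348.00 mm²; the r=7.5 cylinder at (15.5, 3) gives a regular 12-gon of circumradius 7.5 (constant along its height) (area = (12/2)·7.500²·sin(360°/12) = 168.75 mm²); Taking the intersection: the r=7.5 cylinder at (15.5, 3) partially overlaps that combined region; clipping to the common part keeps 126.96 mm² — area = 126.96 mm². Overall, the cross-section is a single solid region. Net area = 126.96 mm².

126.96 mm²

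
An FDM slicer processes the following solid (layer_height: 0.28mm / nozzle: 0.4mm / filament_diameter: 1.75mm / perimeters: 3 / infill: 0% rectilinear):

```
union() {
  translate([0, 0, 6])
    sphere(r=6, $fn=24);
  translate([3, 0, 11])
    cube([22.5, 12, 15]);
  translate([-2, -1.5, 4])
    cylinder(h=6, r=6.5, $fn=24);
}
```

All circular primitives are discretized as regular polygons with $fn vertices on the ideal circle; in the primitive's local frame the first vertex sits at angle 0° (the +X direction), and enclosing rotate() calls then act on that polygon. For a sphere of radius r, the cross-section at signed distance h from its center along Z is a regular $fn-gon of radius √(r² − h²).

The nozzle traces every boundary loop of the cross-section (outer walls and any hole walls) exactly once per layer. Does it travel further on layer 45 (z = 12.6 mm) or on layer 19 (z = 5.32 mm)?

Layer 45 (z = 12.6): the sphere is not intersected at this z (|z−center|=6.600 > r=6); the cube at (3, 0) (footprint 22.5×12) is included at this height (perimeter 69.00 mm); the cylinder at (-2, -1.5) is absent (z outside [4, 10]); Taking the union: only the 22.5×12 cube at (3, 0) is present, so the union is just that shape — boundary = 69.00 mm. So its perimeter = 69.00 mm. Layer 19 (z = 5.32): the sphere: section is a regular 24-gon, circumradius = √(r²−h²) = √(6²−0.68²) = 5.961 (perimeter = 2·24·5.961·sin(180°/24) = 37.35 mm); the cube at (3, 0) is not intersected at this z (z outside [11, 26]); the r=6.5 cylinder at (-2, -1.5) gives a regular 24-gon of circumradius 6.5 (constant along its height) (perimeter = 2·24·6.500·sin(180°/24) = 40.72 mm); Merging all regions: the regions partially overlap (shared area 89.29 mm²), so the edge portions inside another operand are dropped and the merged outline is re-measured after clipping — boundary = 44.20 mm. So its perimeter = 44.20 mm. Layer 45 is larger (69.00 vs 44.20 mm).

layer 45 (z = 12.6 mm)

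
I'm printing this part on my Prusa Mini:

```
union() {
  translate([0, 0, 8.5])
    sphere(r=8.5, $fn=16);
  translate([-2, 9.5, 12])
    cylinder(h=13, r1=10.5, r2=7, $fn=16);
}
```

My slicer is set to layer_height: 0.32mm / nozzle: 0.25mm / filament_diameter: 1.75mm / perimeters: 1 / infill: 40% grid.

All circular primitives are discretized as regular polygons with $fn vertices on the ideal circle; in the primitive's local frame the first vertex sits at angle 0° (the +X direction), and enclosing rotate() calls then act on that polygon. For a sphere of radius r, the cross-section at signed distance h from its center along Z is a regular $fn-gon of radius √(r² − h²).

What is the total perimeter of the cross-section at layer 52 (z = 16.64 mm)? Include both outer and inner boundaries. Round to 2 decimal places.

At z = 16.64 mm: the r=8.5 sphere contributes a regular 16-gon of circumradius √(8.5²−8.14²) = 2.448 (perimeter = 2·16·2.448·sin(180°/16) = 15.28 mm); the cone at (-2, 9.5) contributes a regular 16-gon of circumradius 9.251 (interpolated between r1=10.5 and r2=7 at t=0.357) (perimeter = 2·16·9.251·sin(180°/16) = 57.75 mm); Taking the union: the regions partially overlap (shared area 6.03 mm²), so the edge portions inside another operand are dropped and the merged outline is re-measured after clipping — boundary = 62.50 mm. Overall, the cross-section is a single solid region. Total boundary length (outer) = 62.50 mm.

62.50 mm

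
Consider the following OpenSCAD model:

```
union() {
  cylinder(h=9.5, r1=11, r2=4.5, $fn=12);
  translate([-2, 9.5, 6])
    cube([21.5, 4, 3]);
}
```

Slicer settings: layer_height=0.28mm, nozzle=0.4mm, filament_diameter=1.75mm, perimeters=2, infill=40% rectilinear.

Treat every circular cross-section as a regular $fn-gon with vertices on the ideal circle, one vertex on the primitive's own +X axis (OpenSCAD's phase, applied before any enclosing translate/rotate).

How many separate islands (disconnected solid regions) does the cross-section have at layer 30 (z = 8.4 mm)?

2

At z = 8.4 mm: the cone (r1=11→r2=4.5) has section circumradius 5.253 here — a regular 12-gon; the cube at (-2, 9.5) is present — its section is the full 21.5×4 rectangle; Merging all regions: the 2 present regions are separate (no shared area or edge), so areas and boundary lengths simply add and each stays a separate island — 2 connected regions. Overall, the cross-section has 2 separate islands. Island count = 2.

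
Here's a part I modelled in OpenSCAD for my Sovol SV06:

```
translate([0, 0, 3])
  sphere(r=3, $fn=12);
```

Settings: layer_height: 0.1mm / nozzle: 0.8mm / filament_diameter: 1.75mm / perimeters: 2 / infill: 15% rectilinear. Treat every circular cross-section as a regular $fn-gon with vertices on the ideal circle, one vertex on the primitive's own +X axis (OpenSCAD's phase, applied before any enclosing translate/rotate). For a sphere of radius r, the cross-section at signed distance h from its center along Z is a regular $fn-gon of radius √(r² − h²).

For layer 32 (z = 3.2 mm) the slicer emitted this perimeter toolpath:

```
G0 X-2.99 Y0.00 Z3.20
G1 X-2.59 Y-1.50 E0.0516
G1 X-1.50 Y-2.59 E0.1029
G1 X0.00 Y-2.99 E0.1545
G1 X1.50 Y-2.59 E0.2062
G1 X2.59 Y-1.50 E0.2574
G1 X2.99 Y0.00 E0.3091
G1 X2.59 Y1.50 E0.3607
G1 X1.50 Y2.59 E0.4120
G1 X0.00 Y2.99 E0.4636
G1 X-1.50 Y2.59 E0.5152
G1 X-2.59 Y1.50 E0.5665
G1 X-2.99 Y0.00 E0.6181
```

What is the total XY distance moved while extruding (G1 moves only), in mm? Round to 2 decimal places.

18.59 mm

Sum the Euclidean lengths of each G1 segment: total = 18.59 mm.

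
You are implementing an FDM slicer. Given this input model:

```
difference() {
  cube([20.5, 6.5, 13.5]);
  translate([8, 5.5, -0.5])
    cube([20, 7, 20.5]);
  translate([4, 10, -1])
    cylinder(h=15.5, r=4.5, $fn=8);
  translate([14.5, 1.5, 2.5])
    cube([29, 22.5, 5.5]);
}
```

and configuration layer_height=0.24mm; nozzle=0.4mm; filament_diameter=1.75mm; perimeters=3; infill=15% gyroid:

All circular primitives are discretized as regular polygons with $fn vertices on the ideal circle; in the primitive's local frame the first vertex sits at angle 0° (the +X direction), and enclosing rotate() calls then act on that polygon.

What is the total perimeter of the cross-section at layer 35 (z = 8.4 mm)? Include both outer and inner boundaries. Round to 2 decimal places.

At z = 8.4 mm: the 20.5×6.5 cube contributes its full rectangle (perimeter 54.00 mm); the cube at (8, 5.5) (footprint 20×7) is included at this height (perimeter 54.00 mm); the r=4.5 cylinder at (4, 10) contributes a regular 8-gon of circumradius 4.5 (perimeter = 2·8·4.500·sin(180°/8) = 27.55 mm); the cube at (14.5, 1.5) is absent (z outside [2.5, 8]); Taking the first minus the rest: starting from the 20.5×6.5 cube, the 20×7 cube at (8, 5.5) partially overlaps it — only the 12.50 mm² overlap (of its 140.00 mm²) is removed, clipping the outline; the r=4.5 cylinder at (4, 10) partially overlaps it — only the 2.41 mm² overlap (of its 57.28 mm²) is removed, clipping the outline — boundary = 54.40 mm. Overall, the cross-section is a single solid region. Total boundary length (outer) = 54.40 mm.

54.40 mm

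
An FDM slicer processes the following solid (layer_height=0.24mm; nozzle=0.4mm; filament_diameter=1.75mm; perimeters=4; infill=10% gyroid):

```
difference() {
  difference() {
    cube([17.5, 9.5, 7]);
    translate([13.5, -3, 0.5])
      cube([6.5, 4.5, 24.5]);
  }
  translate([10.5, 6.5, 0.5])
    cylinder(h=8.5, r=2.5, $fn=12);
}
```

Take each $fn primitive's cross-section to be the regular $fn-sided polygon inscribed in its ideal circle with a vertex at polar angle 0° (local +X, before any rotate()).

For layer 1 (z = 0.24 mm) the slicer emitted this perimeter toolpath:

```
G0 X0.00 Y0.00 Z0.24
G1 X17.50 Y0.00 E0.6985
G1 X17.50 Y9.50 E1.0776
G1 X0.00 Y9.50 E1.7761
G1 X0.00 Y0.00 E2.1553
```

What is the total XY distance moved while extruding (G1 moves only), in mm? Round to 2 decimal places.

54.00 mm

Sum the Euclidean lengths of each G1 segment: total = 54.00 mm.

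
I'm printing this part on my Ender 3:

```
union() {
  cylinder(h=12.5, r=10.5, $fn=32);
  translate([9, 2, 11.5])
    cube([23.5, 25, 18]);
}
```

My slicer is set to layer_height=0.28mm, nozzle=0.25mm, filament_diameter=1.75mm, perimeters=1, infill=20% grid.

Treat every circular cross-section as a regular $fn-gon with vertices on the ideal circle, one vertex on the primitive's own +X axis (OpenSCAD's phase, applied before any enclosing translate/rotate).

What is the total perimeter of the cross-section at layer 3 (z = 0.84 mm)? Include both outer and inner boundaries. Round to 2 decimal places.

65.87 mm

At z = 0.84 mm: the cylinder: section is a regular 32-gon, circumradius r=10.5 (perimeter = 2·32·10.500·sin(180°/32) = 65.87 mm); the cube at (9, 2) does not reach this height (z outside [11.5, 29.5]); Merging all regions: only the r=10.5 cylinder is present, so the union is just that shape — boundary = 65.87 mm. Overall, the cross-section is a single solid region. Total boundary length (outer) = 65.87 mm.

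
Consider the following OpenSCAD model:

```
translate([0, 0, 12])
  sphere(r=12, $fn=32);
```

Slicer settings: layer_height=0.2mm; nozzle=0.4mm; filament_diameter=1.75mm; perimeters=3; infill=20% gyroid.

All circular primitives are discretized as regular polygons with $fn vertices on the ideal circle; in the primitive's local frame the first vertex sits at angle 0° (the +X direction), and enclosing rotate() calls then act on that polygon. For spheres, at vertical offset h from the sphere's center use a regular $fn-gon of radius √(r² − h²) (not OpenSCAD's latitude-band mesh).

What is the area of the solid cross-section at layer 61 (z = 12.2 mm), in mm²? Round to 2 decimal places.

449.36 mm²

At z = 12.2 mm: the r=12 sphere contributes a regular 32-gon of circumradius √(12²−0.2²) = 11.998 (area = (32/2)·11.998²·sin(360°/32) = 449.36 mm²). Overall, the cross-section is a single solid region. Net area = 449.36 mm².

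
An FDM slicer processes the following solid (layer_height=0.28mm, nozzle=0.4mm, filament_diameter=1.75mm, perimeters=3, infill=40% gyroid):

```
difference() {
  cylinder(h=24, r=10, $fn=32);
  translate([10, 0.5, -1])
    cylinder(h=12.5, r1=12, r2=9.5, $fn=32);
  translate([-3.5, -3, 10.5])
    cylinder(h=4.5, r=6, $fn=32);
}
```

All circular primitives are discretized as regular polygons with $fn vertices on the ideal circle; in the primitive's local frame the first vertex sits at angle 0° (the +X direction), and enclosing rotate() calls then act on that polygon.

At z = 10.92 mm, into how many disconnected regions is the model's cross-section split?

2

At z = 10.92 mm: the r=10 cylinder gives a regular 32-gon of circumradius 10 (constant along its height); the cone at (10, 0.5) (r1=12→r2=9.5) has section circumradius 9.616 here — a regular 32-gon; the r=6 cylinder at (-3.5, -3) gives a regular 32-gon of circumradius 6 (constant along its height); Subtracting the remaining from the first: starting from the r=10 cylinder, the cone at (10, 0.5) partially overlaps it — only the 113.38 mm² overlap (of its 288.63 mm²) is removed, clipping the outline; the r=6 cylinder at (-3.5, -3) partially overlaps it — only the 101.72 mm² overlap (of its 112.37 mm²) is removed, clipping the outline — 2 connected regions. The result has 2 disconnected regions.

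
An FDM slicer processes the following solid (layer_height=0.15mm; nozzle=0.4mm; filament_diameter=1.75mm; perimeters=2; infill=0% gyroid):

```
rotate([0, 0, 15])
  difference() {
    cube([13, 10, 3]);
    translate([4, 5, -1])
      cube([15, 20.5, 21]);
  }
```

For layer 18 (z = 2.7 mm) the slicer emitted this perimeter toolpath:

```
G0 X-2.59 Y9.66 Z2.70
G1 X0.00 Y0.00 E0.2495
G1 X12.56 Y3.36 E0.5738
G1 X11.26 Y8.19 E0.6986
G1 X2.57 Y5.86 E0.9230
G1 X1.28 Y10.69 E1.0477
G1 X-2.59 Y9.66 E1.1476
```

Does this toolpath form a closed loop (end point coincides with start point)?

yes

Start point (G0): (-2.59, 9.66). End point (last G1): the path returns to the start — closed.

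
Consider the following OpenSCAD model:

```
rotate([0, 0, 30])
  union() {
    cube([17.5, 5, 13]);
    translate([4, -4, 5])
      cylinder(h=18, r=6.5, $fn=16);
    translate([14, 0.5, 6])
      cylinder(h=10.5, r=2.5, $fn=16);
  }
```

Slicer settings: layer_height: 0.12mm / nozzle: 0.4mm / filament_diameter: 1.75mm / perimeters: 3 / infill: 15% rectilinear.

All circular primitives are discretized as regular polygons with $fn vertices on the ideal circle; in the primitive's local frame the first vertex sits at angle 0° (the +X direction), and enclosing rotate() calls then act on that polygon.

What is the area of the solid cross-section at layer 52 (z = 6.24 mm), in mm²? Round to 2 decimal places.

At z = 6.24 mm: the 17.5×5 cube contributes its full rectangle (area 87.50 mm²); the cylinder at (4, -4): section is a regular 16-gon, circumradius r=6.5 (area = (16/2)·6.500²·sin(360°/16) = 129.35 mm²); the r=2.5 cylinder at (14, 0.5) contributes a regular 16-gon of circumradius 2.5 (area = (16/2)·2.500²·sin(360°/16) = 19.13 mm²); Combining (union): the regions partially overlap — summed areas 235.98 mm² minus the doubly-counted overlap 28.35 mm² gives 207.63 mm² — area = 207.63 mm²; (whole slice rotated 30° about Z — lengths, areas and connectivity unchanged). Overall, the cross-section is a single solid region. Net area = 207.63 mm².

207.63 mm²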